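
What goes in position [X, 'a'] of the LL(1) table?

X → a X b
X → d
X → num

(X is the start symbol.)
To find M[X, 'a'], we find productions for X where 'a' is in the predict set (PREDICT(N → α) = (FIRST(α) \ {ε}) ∪ (FOLLOW(N) if α ⇒* ε)).

X → a X b: PREDICT = { 'a' }
  'a' is in predict set, so this production goes in M[X, 'a']
X → d: PREDICT = { 'd' }
X → num: PREDICT = { 'num' }

M[X, 'a'] = X → a X b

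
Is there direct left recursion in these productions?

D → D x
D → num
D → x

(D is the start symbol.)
Yes, D is left-recursive

Direct left recursion occurs when N → N α for some non-terminal N (the right-hand side begins with the left-hand side itself).

D → D x: LEFT RECURSIVE (starts with D)
D → num: starts with num
D → x: starts with x

The grammar has direct left recursion on: D.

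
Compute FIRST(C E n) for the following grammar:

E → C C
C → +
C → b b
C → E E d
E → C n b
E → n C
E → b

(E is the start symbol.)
{ '+', 'b', 'n' }

FIRST sets of the non-terminals involved (from the grammar, by fixed-point iteration):
  FIRST(C) = { '+', 'b', 'n' }

To compute FIRST(C E n), process the symbols left to right:
Symbol C is a non-terminal. Add FIRST(C) \ {ε} = { '+', 'b', 'n' }
C is not nullable (ε ∉ FIRST(C)), so stop here.
FIRST(C E n) = { '+', 'b', 'n' }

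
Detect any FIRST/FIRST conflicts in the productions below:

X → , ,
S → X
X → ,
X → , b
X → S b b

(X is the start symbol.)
Yes. X → ',' ',' / X → ',' on { ',' }; X → ',' ',' / X → ',' b on { ',' }; X → ',' ',' / X → S b b on { ',' }; X → ',' / X → ',' b on { ',' }; X → ',' / X → S b b on { ',' }; X → ',' b / X → S b b on { ',' }

A FIRST/FIRST conflict occurs when two productions N → α and N → β for the same non-terminal have FIRST(α) ∩ FIRST(β) ≠ ∅ (with ε ∈ FIRST of a nullable right-hand side, so two nullable alternatives also conflict).

FIRST sets of the non-terminals at (or reachable through a nullable prefix from) the front of some alternative:
  FIRST(S) = { ',' }

Productions for X:
  X → , ,: FIRST = { ',' }
  X → ,: FIRST = { ',' }
  X → , b: FIRST = { ',' }
  X → S b b: FIRST = { ',' }
S has only one production, so no FIRST/FIRST conflict is possible there.

Conflict for X: X → , , and X → ,
  Overlap: { ',' }
Conflict for X: X → , , and X → , b
  Overlap: { ',' }
Conflict for X: X → , , and X → S b b
  Overlap: { ',' }
Conflict for X: X → , and X → , b
  Overlap: { ',' }
Conflict for X: X → , and X → S b b
  Overlap: { ',' }
Conflict for X: X → , b and X → S b b
  Overlap: { ',' }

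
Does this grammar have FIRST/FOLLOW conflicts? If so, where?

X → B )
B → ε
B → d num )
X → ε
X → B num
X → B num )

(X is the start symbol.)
Nullable non-terminals: B, X.
FIRST sets used below: FIRST(B) = { 'd', ε }

B: nullable alternative(s) B → ε; FOLLOW(B) = { ')', 'num' }
  B → ε: FIRST \ {ε} = { } — this is the only nullable alternative, skip
  B → d num ): FIRST \ {ε} = { 'd' } — disjoint from FOLLOW(B)

X: nullable alternative(s) X → ε; FOLLOW(X) = { $ }
  X → B ): FIRST \ {ε} = { ')', 'd' } — disjoint from FOLLOW(X)
  X → ε: FIRST \ {ε} = { } — this is the only nullable alternative, skip
  X → B num: FIRST \ {ε} = { 'd', 'num' } — disjoint from FOLLOW(X)
  X → B num ): FIRST \ {ε} = { 'd', 'num' } — disjoint from FOLLOW(X)

No FIRST/FOLLOW conflicts found.

Answer: No FIRST/FOLLOW conflicts.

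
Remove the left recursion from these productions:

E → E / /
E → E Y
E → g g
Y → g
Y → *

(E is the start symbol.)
E → g g E'
E' → / / E'
E' → Y E'
E' → ε
Y → g
Y → *

E is directly left-recursive. The standard transformation for
  A → A α₁ | ... | A α_m | β₁ | ... | β_n
is
  A  → β₁ A' | ... | β_n A'
  A' → α₁ A' | ... | α_m A' | ε

E → g g becomes E → g g E'
E → E / / becomes E' → / / E'
E → E Y becomes E' → Y E'
Add E' → ε

Productions for other non-terminals are unchanged:
  Y → g
  Y → *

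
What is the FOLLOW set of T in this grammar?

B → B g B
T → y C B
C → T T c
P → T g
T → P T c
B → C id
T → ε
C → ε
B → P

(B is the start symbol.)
{ 'c', 'g', 'y' }

In C → T T c: T is followed by T c, add FIRST(T c) \ {ε} = { 'c', 'g', 'y' }
In C → T T c: T is followed by c, add FIRST(c) \ {ε} = { 'c' }
In P → T g: T is followed by g, add FIRST(g) \ {ε} = { 'g' }
In T → P T c: T is followed by c, add FIRST(c) \ {ε} = { 'c' }

Taking the union: FOLLOW(T) = { 'c', 'g', 'y' }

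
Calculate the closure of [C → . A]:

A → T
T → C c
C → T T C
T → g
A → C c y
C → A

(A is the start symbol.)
{ [A → . C c y], [A → . T], [C → . A], [C → . T T C], [T → . C c], [T → . g] }

Start with: [C → . A]
  [C → . A] has the dot before A: add [A → . T], [A → . C c y]
  [A → . T] has the dot before T: add [T → . C c], [T → . g]
  [A → . C c y] has the dot before C: add [C → . T T C]
No further items can be added.

CLOSURE = { [A → . C c y], [A → . T], [C → . A], [C → . T T C], [T → . C c], [T → . g] }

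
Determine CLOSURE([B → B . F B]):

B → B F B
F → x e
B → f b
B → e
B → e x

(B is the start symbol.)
{ [B → B . F B], [F → . x e] }

To compute CLOSURE, for each item [A → α.Bβ] where B is a non-terminal, add [B → .γ] for all productions B → γ; repeat for the newly added items until nothing changes.

Start with: [B → B . F B]
  [B → B . F B] has the dot before F: add [F → . x e]
No further items can be added.

CLOSURE = { [B → B . F B], [F → . x e] }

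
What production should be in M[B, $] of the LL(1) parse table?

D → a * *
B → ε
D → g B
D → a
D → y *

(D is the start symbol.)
B → ε

To find M[B, $], we find productions for B where $ is in the predict set (PREDICT(N → α) = (FIRST(α) \ {ε}) ∪ (FOLLOW(N) if α ⇒* ε)).

Relevant sets:
  FOLLOW(B) = { $ }

B → ε: PREDICT = { $ }
  $ is in predict set, so this production goes in M[B, $]

M[B, $] = B → ε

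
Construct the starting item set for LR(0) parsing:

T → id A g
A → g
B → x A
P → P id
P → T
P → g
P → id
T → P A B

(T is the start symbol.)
First, augment the grammar with T' → T
I₀ = CLOSURE({ [T' → . T] }):
  [T' → . T] has the dot before T: add [T → . id A g], [T → . P A B]
  [T → . P A B] has the dot before P: add [P → . P id], [P → . T], [P → . g], [P → . id]
No further items can be added.

I₀ = { [P → . P id], [P → . T], [P → . g], [P → . id], [T → . P A B], [T → . id A g], [T' → . T] }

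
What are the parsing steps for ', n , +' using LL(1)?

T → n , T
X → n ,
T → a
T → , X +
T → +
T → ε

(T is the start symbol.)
LL(1) parsing maintains a stack (initially the start symbol over $) and the input. At each step: if the stack top is a terminal, match it against the current input token; if it is a non-terminal N, replace it with the RHS of M[N, lookahead] (the unique production whose predict set contains the lookahead).

Stack is shown with the top on the left.

Stack    Input      Action
--------------------------
T $      , n , + $  output T → , X +
, X + $  , n , + $  match ','
X + $    n , + $    output X → n ,
n , + $  n , + $    match 'n'
, + $    , + $      match ','
+ $      + $        match '+'
$        $          accept

The string is accepted.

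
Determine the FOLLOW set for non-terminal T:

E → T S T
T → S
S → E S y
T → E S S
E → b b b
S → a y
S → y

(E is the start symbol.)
{ $, 'a', 'b', 'y' }

To compute FOLLOW(T), find every occurrence of T on a right-hand side N → α T β: add FIRST(β) \ {ε}, and if β is empty or nullable also add FOLLOW(N). Iterate to a fixed point.

In E → T S T: T is followed by S T, add FIRST(S T) \ {ε} = { 'a', 'b', 'y' }
In E → T S T: T is at the end, add FOLLOW(E)

The FOLLOW sets referred to above (computed the same way, to a fixed point):
  FOLLOW(E) = { $, 'a', 'b', 'y' }

Taking the union: FOLLOW(T) = { $, 'a', 'b', 'y' }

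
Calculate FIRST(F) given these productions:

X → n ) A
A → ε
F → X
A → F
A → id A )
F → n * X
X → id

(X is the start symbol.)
{ 'id', 'n' }

FIRST sets of the other non-terminals involved (by the same procedure, iterated to a fixed point):
  FIRST(X) = { 'id', 'n' }

From F → X:
  - X is a non-terminal: add FIRST(X) \ {ε} = { 'id', 'n' }
    X is not nullable, so stop
From F → n * X:
  - n is a terminal: add 'n' and stop

Collecting: FIRST(F) = { 'id', 'n' }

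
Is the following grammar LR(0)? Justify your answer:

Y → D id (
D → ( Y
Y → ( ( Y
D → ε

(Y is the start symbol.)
A grammar is LR(0) if no state in the canonical LR(0) collection has:
  - both a shift item (dot before a terminal) and a complete item (shift-reduce conflict), or
  - two or more complete items (reduce-reduce conflict; the accept item [Y' → Y .] counts as a complete item here).

Augment with Y' → Y and build the canonical LR(0) collection (I0 = CLOSURE({[Y' → . Y]}), then GOTO on every symbol after a dot until no new states appear). It has 9 states:
  I0: { [D → . ( Y], [D → .], [Y → . ( ( Y], [Y → . D id (], [Y' → . Y] }  — shift, reduce
  I1: { [D → ( . Y], [D → . ( Y], [D → .], [Y → ( . ( Y], [Y → . ( ( Y], [Y → . D id (] }  — shift, reduce
  I2: { [Y → D . id (] }  — shift
  I3: { [Y' → Y .] }  — accept
  I4: { [Y → D id . (] }  — shift
  I5: { [Y → D id ( .] }  — reduce
  I6: { [D → ( . Y], [D → . ( Y], [D → .], [Y → ( ( . Y], [Y → ( . ( Y], [Y → . ( ( Y], [Y → . D id (] }  — shift, reduce
  I7: { [D → ( Y .] }  — reduce
  I8: { [D → ( Y .], [Y → ( ( Y .] }  — 2 reduces

Conflict in state I0:
  Shift-reduce conflict between [D → .] and [D → . ( Y]
So the grammar is NOT LR(0).

Answer: No. Shift-reduce conflict between [D → .] and [D → . ( Y]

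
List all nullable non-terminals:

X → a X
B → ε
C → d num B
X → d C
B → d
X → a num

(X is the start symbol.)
ε-productions: B → ε
So B is immediately nullable.
No further non-terminal can be added: every production for the remaining non-terminals contains a terminal or a non-nullable non-terminal.
Nullable = { 'B' }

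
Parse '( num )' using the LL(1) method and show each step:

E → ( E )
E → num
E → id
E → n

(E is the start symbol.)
Stack is shown with the top on the left.

Stack    Input      Action
--------------------------
E $      ( num ) $  output E → ( E )
( E ) $  ( num ) $  match '('
E ) $    num ) $    output E → num
num ) $  num ) $    match 'num'
) $      ) $        match ')'
$        $          accept

The string is accepted.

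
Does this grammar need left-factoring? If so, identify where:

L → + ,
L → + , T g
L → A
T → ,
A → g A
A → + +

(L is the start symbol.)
Yes, L has productions with common prefix '+ ,'

Left-factoring is needed when two productions for the same non-terminal
share a common prefix on the right-hand side.

Productions for L:
  L → + ,
  L → + , T g
  L → A
Productions for A:
  A → g A
  A → + +

Found common prefix '+ ,' in productions for L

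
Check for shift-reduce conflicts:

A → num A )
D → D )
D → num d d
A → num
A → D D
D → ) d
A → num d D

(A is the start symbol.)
Yes — I4: [A → num .] vs [A → . num]; I7: [A → num d D .] vs [D → D . )]; I13: [D → D ) .] vs [D → ) . d]; I14: [A → D D .] vs [D → D . )]

A shift-reduce conflict occurs when an LR(0) state has both:
  - a complete (reduce) item [A → α .] (dot at the end), and
  - a shift item [B → β . c γ] (dot before a terminal).

Augment with A' → A and build the canonical LR(0) collection (I0 = CLOSURE({[A' → . A]}), then GOTO on every symbol after a dot until no new states appear). It has 16 states:
  I0: { [A → . D D], [A → . num A )], [A → . num d D], [A → . num], [A' → . A], [D → . ) d], [D → . D )], [D → . num d d] }  — shift
  I1: { [D → ) . d] }  — shift
  I2: { [A' → A .] }  — accept
  I3: { [A → D . D], [D → . ) d], [D → . D )], [D → . num d d], [D → D . )] }  — shift
  I4: { [A → . D D], [A → . num A )], [A → . num d D], [A → . num], [A → num . A )], [A → num . d D], [A → num .], [D → . ) d], [D → . D )], [D → . num d d], [D → num . d d] }  — shift, reduce
  I5: { [A → num A . )] }  — shift
  I6: { [A → num d . D], [D → . ) d], [D → . D )], [D → . num d d], [D → num d . d] }  — shift
  I7: { [A → num d D .], [D → D . )] }  — shift, reduce
  I8: { [D → num d d .] }  — reduce
  I9: { [D → num . d d] }  — shift
  I10: { [D → num d . d] }  — shift
  I11: { [D → D ) .] }  — reduce
  I12: { [A → num A ) .] }  — reduce
  I13: { [D → ) . d], [D → D ) .] }  — shift, reduce
  I14: { [A → D D .], [D → D . )] }  — shift, reduce
  I15: { [D → ) d .] }  — reduce

I4 contains reduce item [A → num .] and shift items [A → . num], [A → . num A )], [A → . num d D], [A → num . d D], [D → . ) d], [D → . num d d], [D → num . d d] — shift-reduce conflict.
I7 contains reduce item [A → num d D .] and shift item [D → D . )] — shift-reduce conflict.
I13 contains reduce item [D → D ) .] and shift item [D → ) . d] — shift-reduce conflict.
I14 contains reduce item [A → D D .] and shift item [D → D . )] — shift-reduce conflict.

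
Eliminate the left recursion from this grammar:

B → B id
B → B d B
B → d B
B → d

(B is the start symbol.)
B → d B B'
B → d B'
B' → id B'
B' → d B B'
B' → ε

B is directly left-recursive. The standard transformation for
  A → A α₁ | ... | A α_m | β₁ | ... | β_n
is
  A  → β₁ A' | ... | β_n A'
  A' → α₁ A' | ... | α_m A' | ε

B → d B becomes B → d B B'
B → d becomes B → d B'
B → B id becomes B' → id B'
B → B d B becomes B' → d B B'
Add B' → ε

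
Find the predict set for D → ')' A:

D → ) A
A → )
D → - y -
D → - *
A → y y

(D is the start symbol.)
{ ')' }

PREDICT(D → ')' A) = (FIRST(RHS) \ {ε}) ∪ (FOLLOW(D) if ε ∈ FIRST(RHS), i.e. RHS ⇒* ε)
FIRST(')' A) = { ')' }
ε ∉ FIRST(')' A), so FOLLOW(D) is not added.
PREDICT(D → ')' A) = { ')' }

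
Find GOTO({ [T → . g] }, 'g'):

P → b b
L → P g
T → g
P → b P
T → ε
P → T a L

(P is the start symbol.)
{ [T → g .] }

GOTO(I, 'g') = CLOSURE({ [A → αX.β] : [A → α.Xβ] ∈ I, X = 'g' })

Items with dot before 'g', with the dot advanced:
  [T → . g] → [T → g .]
Closure adds nothing (no advanced item has the dot before a non-terminal).

GOTO = { [T → g .] }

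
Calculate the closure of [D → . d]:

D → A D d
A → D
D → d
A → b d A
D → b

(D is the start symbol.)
Start with: [D → . d]
The dot precedes the terminal d, so nothing is added.

CLOSURE = { [D → . d] }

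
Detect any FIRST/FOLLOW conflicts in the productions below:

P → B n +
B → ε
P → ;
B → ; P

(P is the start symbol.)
A FIRST/FOLLOW conflict occurs when a non-terminal N has a nullable alternative N → β (β ⇒* ε) and another alternative N → α with FIRST(α) ∩ FOLLOW(N) ≠ ∅: on such a lookahead the parser cannot decide between expanding α and letting N vanish via β.

Nullable non-terminals: B.

B: nullable alternative(s) B → ε; FOLLOW(B) = { 'n' }
  B → ε: FIRST \ {ε} = { } — this is the only nullable alternative, skip
  B → ; P: FIRST \ {ε} = { ';' } — disjoint from FOLLOW(B)

P has no nullable alternative, so no FIRST/FOLLOW check is needed there.

No FIRST/FOLLOW conflicts found.

Answer: No FIRST/FOLLOW conflicts.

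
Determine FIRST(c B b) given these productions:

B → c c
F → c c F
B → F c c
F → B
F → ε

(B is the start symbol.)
To compute FIRST(c B b), process the symbols left to right:
Symbol c is a terminal. Add 'c' and stop.
FIRST(c B b) = { 'c' }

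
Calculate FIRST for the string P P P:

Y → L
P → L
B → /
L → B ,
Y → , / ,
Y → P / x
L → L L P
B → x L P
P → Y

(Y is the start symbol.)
FIRST sets of the non-terminals involved (from the grammar, by fixed-point iteration):
  FIRST(P) = { ',', '/', 'x' }

To compute FIRST(P P P), process the symbols left to right:
Symbol P is a non-terminal. Add FIRST(P) \ {ε} = { ',', '/', 'x' }
P is not nullable (ε ∉ FIRST(P)), so stop here.
FIRST(P P P) = { ',', '/', 'x' }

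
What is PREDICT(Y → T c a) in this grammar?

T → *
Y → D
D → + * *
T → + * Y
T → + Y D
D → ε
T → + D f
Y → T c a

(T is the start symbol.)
{ '*', '+' }

PREDICT(Y → T c a) = (FIRST(RHS) \ {ε}) ∪ (FOLLOW(Y) if ε ∈ FIRST(RHS), i.e. RHS ⇒* ε)
FIRST(T) = { '*', '+' }
FIRST(T c a) = { '*', '+' }
ε ∉ FIRST(T c a), so FOLLOW(Y) is not added.
PREDICT(Y → T c a) = { '*', '+' }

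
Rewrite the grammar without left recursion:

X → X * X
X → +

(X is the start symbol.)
X is directly left-recursive. The standard transformation for
  A → A α₁ | ... | A α_m | β₁ | ... | β_n
is
  A  → β₁ A' | ... | β_n A'
  A' → α₁ A' | ... | α_m A' | ε

X → + becomes X → + X'
X → X * X becomes X' → * X X'
Add X' → ε

Resulting grammar:
X → + X'
X' → * X X'
X' → ε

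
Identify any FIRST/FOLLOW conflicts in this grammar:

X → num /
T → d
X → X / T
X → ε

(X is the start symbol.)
A FIRST/FOLLOW conflict occurs when a non-terminal N has a nullable alternative N → β (β ⇒* ε) and another alternative N → α with FIRST(α) ∩ FOLLOW(N) ≠ ∅: on such a lookahead the parser cannot decide between expanding α and letting N vanish via β.

Nullable non-terminals: X.
FIRST sets used below: FIRST(X) = { '/', 'num', ε }

X: nullable alternative(s) X → ε; FOLLOW(X) = { $, '/' }
  X → num /: FIRST \ {ε} = { 'num' } — disjoint from FOLLOW(X)
  X → X / T: FIRST \ {ε} = { '/', 'num' } — overlaps FOLLOW(X) on { '/' }: CONFLICT
  X → ε: FIRST \ {ε} = { } — this is the only nullable alternative, skip

T has no nullable alternative, so no FIRST/FOLLOW check is needed there.

So the grammar has 1 FIRST/FOLLOW conflict (marked CONFLICT above).

Answer: Yes. X → X '/' T with FOLLOW(X) on { '/' }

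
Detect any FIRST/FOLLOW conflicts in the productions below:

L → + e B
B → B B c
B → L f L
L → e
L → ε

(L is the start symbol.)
Nullable non-terminals: L.

L: nullable alternative(s) L → ε; FOLLOW(L) = { $, '+', 'c', 'e', 'f' }
  L → + e B: FIRST \ {ε} = { '+' } — overlaps FOLLOW(L) on { '+' }: CONFLICT
  L → e: FIRST \ {ε} = { 'e' } — overlaps FOLLOW(L) on { 'e' }: CONFLICT
  L → ε: FIRST \ {ε} = { } — this is the only nullable alternative, skip

B has no nullable alternative, so no FIRST/FOLLOW check is needed there.

So the grammar has 2 FIRST/FOLLOW conflicts (marked CONFLICT above).

Answer: Yes. L → '+' e B with FOLLOW(L) on { '+' }; L → e with FOLLOW(L) on { 'e' }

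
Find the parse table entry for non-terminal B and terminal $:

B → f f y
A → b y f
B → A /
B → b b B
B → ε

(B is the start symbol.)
B → ε

To find M[B, $], we find productions for B where $ is in the predict set (PREDICT(N → α) = (FIRST(α) \ {ε}) ∪ (FOLLOW(N) if α ⇒* ε)).

Relevant sets:
  FIRST(A) = { 'b' }
  FOLLOW(B) = { $ }

B → f f y: PREDICT = { 'f' }
B → A /: PREDICT = { 'b' }
B → b b B: PREDICT = { 'b' }
B → ε: PREDICT = { $ }
  $ is in predict set, so this production goes in M[B, $]

M[B, $] = B → ε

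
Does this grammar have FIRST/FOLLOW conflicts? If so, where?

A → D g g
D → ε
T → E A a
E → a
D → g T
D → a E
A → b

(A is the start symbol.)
Nullable non-terminals: D.

D: nullable alternative(s) D → ε; FOLLOW(D) = { 'g' }
  D → ε: FIRST \ {ε} = { } — this is the only nullable alternative, skip
  D → g T: FIRST \ {ε} = { 'g' } — overlaps FOLLOW(D) on { 'g' }: CONFLICT
  D → a E: FIRST \ {ε} = { 'a' } — disjoint from FOLLOW(D)

A, E, T have no nullable alternative, so no FIRST/FOLLOW check is needed there.

So the grammar has 1 FIRST/FOLLOW conflict (marked CONFLICT above).

Answer: Yes. D → g T with FOLLOW(D) on { 'g' }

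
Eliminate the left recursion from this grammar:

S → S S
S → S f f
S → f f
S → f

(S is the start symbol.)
S → f f S'
S → f S'
S' → S S'
S' → f f S'
S' → ε

S is directly left-recursive. The standard transformation for
  A → A α₁ | ... | A α_m | β₁ | ... | β_n
is
  A  → β₁ A' | ... | β_n A'
  A' → α₁ A' | ... | α_m A' | ε

S → f f becomes S → f f S'
S → f becomes S → f S'
S → S S becomes S' → S S'
S → S f f becomes S' → f f S'
Add S' → ε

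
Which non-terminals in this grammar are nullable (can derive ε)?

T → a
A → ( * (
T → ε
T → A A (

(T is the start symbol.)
A non-terminal is nullable if it can derive ε (the empty string): either it has an ε-production, or it has a production whose right-hand side consists entirely of nullable non-terminals.

ε-productions: T → ε
So T is immediately nullable.
No further non-terminal can be added: every production for the remaining non-terminals contains a terminal or a non-nullable non-terminal.
Nullable = { 'T' }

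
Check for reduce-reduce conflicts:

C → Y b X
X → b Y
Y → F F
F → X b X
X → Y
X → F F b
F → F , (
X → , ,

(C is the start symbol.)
Yes — I7: [X → Y .] vs [X → b Y .]

A reduce-reduce conflict occurs when an LR(0) state has two complete items [A → α .] and [B → β .] — both call for a reduction, and with no lookahead the parser cannot choose between them.

Augment with C' → C and build the canonical LR(0) collection (I0 = CLOSURE({[C' → . C]}), then GOTO on every symbol after a dot until no new states appear). It has 18 states:
  I0: { [C → . Y b X], [C' → . C], [F → . F , (], [F → . X b X], [X → . , ,], [X → . F F b], [X → . Y], [X → . b Y], [Y → . F F] }  — shift
  I1: { [X → , . ,] }  — shift
  I2: { [C' → C .] }  — accept
  I3: { [F → . F , (], [F → . X b X], [F → F . , (], [X → . , ,], [X → . F F b], [X → . Y], [X → . b Y], [X → F . F b], [Y → . F F], [Y → F . F] }  — shift
  I4: { [F → X . b X] }  — shift
  I5: { [C → Y . b X], [X → Y .] }  — shift, reduce
  I6: { [F → . F , (], [F → . X b X], [X → . , ,], [X → . F F b], [X → . Y], [X → . b Y], [X → b . Y], [Y → . F F] }  — shift
  I7: { [X → Y .], [X → b Y .] }  — 2 reduces
  I8: { [C → Y b . X], [F → . F , (], [F → . X b X], [X → . , ,], [X → . F F b], [X → . Y], [X → . b Y], [Y → . F F] }  — shift
  I9: { [C → Y b X .], [F → X . b X] }  — shift, reduce
  I10: { [X → Y .] }  — reduce
  I11: { [F → . F , (], [F → . X b X], [F → X b . X], [X → . , ,], [X → . F F b], [X → . Y], [X → . b Y], [Y → . F F] }  — shift
  I12: { [F → X . b X], [F → X b X .] }  — shift, reduce
  I13: { [F → F , . (], [X → , . ,] }  — shift
  I14: { [F → . F , (], [F → . X b X], [F → F . , (], [X → . , ,], [X → . F F b], [X → . Y], [X → . b Y], [X → F . F b], [X → F F . b], [Y → . F F], [Y → F . F], [Y → F F .] }  — shift, reduce
  I15: { [F → . F , (], [F → . X b X], [X → . , ,], [X → . F F b], [X → . Y], [X → . b Y], [X → F F b .], [X → b . Y], [Y → . F F] }  — shift, reduce
  I16: { [F → F , ( .] }  — reduce
  I17: { [X → , , .] }  — reduce

I7 contains complete items [X → Y .], [X → b Y .] — reduce-reduce conflict.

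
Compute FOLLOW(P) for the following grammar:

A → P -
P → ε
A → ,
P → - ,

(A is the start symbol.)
In A → P -: P is followed by '-', add FIRST('-') \ {ε} = { '-' }

Taking the union: FOLLOW(P) = { '-' }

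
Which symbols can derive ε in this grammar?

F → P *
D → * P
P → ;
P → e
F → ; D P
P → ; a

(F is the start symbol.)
There are no ε-productions, so no non-terminal can derive ε.
No non-terminals are nullable.

Answer: None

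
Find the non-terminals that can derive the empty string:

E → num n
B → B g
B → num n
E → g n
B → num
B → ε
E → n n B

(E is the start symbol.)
{ 'B' }

A non-terminal is nullable if it can derive ε (the empty string): either it has an ε-production, or it has a production whose right-hand side consists entirely of nullable non-terminals.

ε-productions: B → ε
So B is immediately nullable.
No further non-terminal can be added: every production for the remaining non-terminals contains a terminal or a non-nullable non-terminal.
Nullable = { 'B' }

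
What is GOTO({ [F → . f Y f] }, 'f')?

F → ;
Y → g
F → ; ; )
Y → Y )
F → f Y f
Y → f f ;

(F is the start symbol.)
GOTO(I, 'f') = CLOSURE({ [A → αX.β] : [A → α.Xβ] ∈ I, X = 'f' })

Items with dot before 'f', with the dot advanced:
  [F → . f Y f] → [F → f . Y f]
Closure of the advanced items:
  [F → f . Y f] has the dot before Y: add [Y → . g], [Y → . Y )], [Y → . f f ;]

GOTO = { [F → f . Y f], [Y → . Y )], [Y → . f f ;], [Y → . g] }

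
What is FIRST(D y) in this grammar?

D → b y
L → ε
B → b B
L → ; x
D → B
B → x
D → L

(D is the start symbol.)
{ ';', 'b', 'x', 'y' }

FIRST sets of the non-terminals involved (from the grammar, by fixed-point iteration):
  FIRST(D) = { ';', 'b', 'x', ε }

To compute FIRST(D y), process the symbols left to right:
Symbol D is a non-terminal. Add FIRST(D) \ {ε} = { ';', 'b', 'x' }
D is nullable (ε ∈ FIRST(D)), continue to the next symbol.
Symbol y is a terminal. Add 'y' and stop.
FIRST(D y) = { ';', 'b', 'x', 'y' }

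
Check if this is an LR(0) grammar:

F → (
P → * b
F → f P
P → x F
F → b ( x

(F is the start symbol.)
Yes, the grammar is LR(0)

A grammar is LR(0) if no state in the canonical LR(0) collection has:
  - both a shift item (dot before a terminal) and a complete item (shift-reduce conflict), or
  - two or more complete items (reduce-reduce conflict; the accept item [F' → F .] counts as a complete item here).

Augment with F' → F and build the canonical LR(0) collection (I0 = CLOSURE({[F' → . F]}), then GOTO on every symbol after a dot until no new states appear). It has 12 states:
  I0: { [F → . (], [F → . b ( x], [F → . f P], [F' → . F] }  — shift
  I1: { [F → ( .] }  — reduce
  I2: { [F' → F .] }  — accept
  I3: { [F → b . ( x] }  — shift
  I4: { [F → f . P], [P → . * b], [P → . x F] }  — shift
  I5: { [P → * . b] }  — shift
  I6: { [F → f P .] }  — reduce
  I7: { [F → . (], [F → . b ( x], [F → . f P], [P → x . F] }  — shift
  I8: { [P → x F .] }  — reduce
  I9: { [P → * b .] }  — reduce
  I10: { [F → b ( . x] }  — shift
  I11: { [F → b ( x .] }  — reduce

Every state is either a pure shift/goto state or contains exactly one complete item and nothing to shift — no conflicts. The grammar is LR(0).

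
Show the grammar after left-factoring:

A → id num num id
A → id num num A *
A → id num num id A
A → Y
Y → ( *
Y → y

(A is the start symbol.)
A → id num num A'
A' → id A''
A'' → ε
A'' → A
A' → A *
A → Y
Y → ( *
Y → y

Left-factoring transforms A → αβ₁ | αβ₂ into A → αA' and A' → β₁ | β₂
(α is the longest common prefix among the alternatives). Repeat until
no nonterminal has two alternatives with a common prefix.

Round 1: A has alternatives sharing prefix 'id num num'. Introduce A': A → id num num A'
  Add: A' → id
  Add: A' → A *
  Add: A' → id A

Round 2: A' has alternatives sharing prefix 'id'. Introduce A'': A' → id A''
  Add: A'' → ε
  Add: A'' → A

No remaining common prefixes — done.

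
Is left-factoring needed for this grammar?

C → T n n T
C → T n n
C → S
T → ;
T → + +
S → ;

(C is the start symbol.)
Left-factoring is needed when two productions for the same non-terminal
share a common prefix on the right-hand side.

Productions for C:
  C → T n n T
  C → T n n
  C → S
Productions for T:
  T → ;
  T → + +

Found common prefix 'T n n' in productions for C

Answer: Yes, C has productions with common prefix 'T n n'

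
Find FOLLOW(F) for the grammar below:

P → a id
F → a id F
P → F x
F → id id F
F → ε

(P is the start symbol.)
{ 'x' }

To compute FOLLOW(F), find every occurrence of F on a right-hand side N → α F β: add FIRST(β) \ {ε}, and if β is empty or nullable also add FOLLOW(N). Iterate to a fixed point.

In F → a id F: F is at the end; this adds FOLLOW(F) to itself — nothing new
In P → F x: F is followed by x, add FIRST(x) \ {ε} = { 'x' }
In F → id id F: F is at the end; this adds FOLLOW(F) to itself — nothing new

Taking the union: FOLLOW(F) = { 'x' }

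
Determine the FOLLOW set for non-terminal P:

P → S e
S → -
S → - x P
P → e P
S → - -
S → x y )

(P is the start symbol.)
{ $, 'e' }

P is the start symbol, so $ ∈ FOLLOW(P).
In S → - x P: P is at the end, add FOLLOW(S)
In P → e P: P is at the end; this adds FOLLOW(P) to itself — nothing new

The FOLLOW sets referred to above (computed the same way, to a fixed point):
  FOLLOW(S) = { 'e' }

Taking the union: FOLLOW(P) = { $, 'e' }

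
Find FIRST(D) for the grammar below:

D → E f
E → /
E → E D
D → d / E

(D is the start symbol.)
{ '/', 'd' }

To compute FIRST(D), examine every production with D on the left-hand side, reading each right-hand side left to right until a non-nullable symbol is reached.

FIRST sets of the other non-terminals involved (by the same procedure, iterated to a fixed point):
  FIRST(E) = { '/' }

From D → E f:
  - E is a non-terminal: add FIRST(E) \ {ε} = { '/' }
    E is not nullable, so stop
From D → d / E:
  - d is a terminal: add 'd' and stop

Collecting: FIRST(D) = { '/', 'd' }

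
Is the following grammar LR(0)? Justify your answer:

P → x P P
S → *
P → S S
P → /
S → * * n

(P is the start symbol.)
No. Shift-reduce conflict between [S → * .] and [S → * . * n]

A grammar is LR(0) if no state in the canonical LR(0) collection has:
  - both a shift item (dot before a terminal) and a complete item (shift-reduce conflict), or
  - two or more complete items (reduce-reduce conflict; the accept item [P' → P .] counts as a complete item here).

Augment with P' → P and build the canonical LR(0) collection (I0 = CLOSURE({[P' → . P]}), then GOTO on every symbol after a dot until no new states appear). It has 11 states:
  I0: { [P → . /], [P → . S S], [P → . x P P], [P' → . P], [S → . * * n], [S → . *] }  — shift
  I1: { [S → * . * n], [S → * .] }  — shift, reduce
  I2: { [P → / .] }  — reduce
  I3: { [P' → P .] }  — accept
  I4: { [P → S . S], [S → . * * n], [S → . *] }  — shift
  I5: { [P → . /], [P → . S S], [P → . x P P], [P → x . P P], [S → . * * n], [S → . *] }  — shift
  I6: { [P → . /], [P → . S S], [P → . x P P], [P → x P . P], [S → . * * n], [S → . *] }  — shift
  I7: { [P → x P P .] }  — reduce
  I8: { [P → S S .] }  — reduce
  I9: { [S → * * . n] }  — shift
  I10: { [S → * * n .] }  — reduce

Conflict in state I1:
  Shift-reduce conflict between [S → * .] and [S → * . * n]
So the grammar is NOT LR(0).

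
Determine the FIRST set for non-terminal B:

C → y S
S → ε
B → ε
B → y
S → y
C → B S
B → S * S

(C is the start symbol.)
To compute FIRST(B), examine every production with B on the left-hand side, reading each right-hand side left to right until a non-nullable symbol is reached.

FIRST sets of the other non-terminals involved (by the same procedure, iterated to a fixed point):
  FIRST(S) = { 'y', ε }

From B → ε:
  - ε-production, so ε ∈ FIRST(B)
From B → y:
  - y is a terminal: add 'y' and stop
From B → S * S:
  - S is a non-terminal: add FIRST(S) \ {ε} = { 'y' }
    S is nullable, so continue to the next symbol
  - '*' is a terminal: add '*' and stop

Collecting: FIRST(B) = { '*', 'y', ε }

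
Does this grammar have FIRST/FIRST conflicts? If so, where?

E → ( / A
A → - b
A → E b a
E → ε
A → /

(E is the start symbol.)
No FIRST/FIRST conflicts.

FIRST sets of the non-terminals at (or reachable through a nullable prefix from) the front of some alternative:
  FIRST(E) = { '(', ε }

Productions for E:
  E → ( / A: FIRST = { '(' }
  E → ε: FIRST = { ε }
Productions for A:
  A → - b: FIRST = { '-' }
  A → E b a: FIRST = { '(', 'b' }
  A → /: FIRST = { '/' }

All alternatives of each non-terminal have pairwise disjoint FIRST sets.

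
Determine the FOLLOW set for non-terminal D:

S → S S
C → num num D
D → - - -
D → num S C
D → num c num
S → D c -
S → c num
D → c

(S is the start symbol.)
{ 'c' }

To compute FOLLOW(D), find every occurrence of D on a right-hand side N → α D β: add FIRST(β) \ {ε}, and if β is empty or nullable also add FOLLOW(N). Iterate to a fixed point.

In C → num num D: D is at the end, add FOLLOW(C)
In S → D c -: D is followed by c '-', add FIRST(c '-') \ {ε} = { 'c' }

The FOLLOW sets referred to above (computed the same way, to a fixed point):
  FOLLOW(C) = { 'c' }

Taking the union: FOLLOW(D) = { 'c' }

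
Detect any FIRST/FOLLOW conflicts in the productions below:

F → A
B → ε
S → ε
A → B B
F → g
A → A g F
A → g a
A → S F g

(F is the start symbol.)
A FIRST/FOLLOW conflict occurs when a non-terminal N has a nullable alternative N → β (β ⇒* ε) and another alternative N → α with FIRST(α) ∩ FOLLOW(N) ≠ ∅: on such a lookahead the parser cannot decide between expanding α and letting N vanish via β.

Nullable non-terminals: A, B, F, S.
FIRST sets used below: FIRST(B) = { ε }, FIRST(A) = { 'g', ε }, FIRST(S) = { ε }, FIRST(F) = { 'g', ε }

A: nullable alternative(s) A → B B; FOLLOW(A) = { $, 'g' }
  A → B B: FIRST \ {ε} = { } — this is the only nullable alternative, skip
  A → A g F: FIRST \ {ε} = { 'g' } — overlaps FOLLOW(A) on { 'g' }: CONFLICT
  A → g a: FIRST \ {ε} = { 'g' } — overlaps FOLLOW(A) on { 'g' }: CONFLICT
  A → S F g: FIRST \ {ε} = { 'g' } — overlaps FOLLOW(A) on { 'g' }: CONFLICT
B has a nullable alternative but only one production, so nothing to check.

F: nullable alternative(s) F → A; FOLLOW(F) = { $, 'g' }
  F → A: FIRST \ {ε} = { 'g' } — this is the only nullable alternative, skip
  F → g: FIRST \ {ε} = { 'g' } — overlaps FOLLOW(F) on { 'g' }: CONFLICT
S has a nullable alternative but only one production, so nothing to check.

So the grammar has 4 FIRST/FOLLOW conflicts (marked CONFLICT above).

Answer: Yes. F → g with FOLLOW(F) on { 'g' }; A → A g F with FOLLOW(A) on { 'g' }; A → g a with FOLLOW(A) on { 'g' }; A → S F g with FOLLOW(A) on { 'g' }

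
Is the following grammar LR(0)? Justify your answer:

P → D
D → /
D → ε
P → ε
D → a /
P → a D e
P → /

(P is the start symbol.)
A grammar is LR(0) if no state in the canonical LR(0) collection has:
  - both a shift item (dot before a terminal) and a complete item (shift-reduce conflict), or
  - two or more complete items (reduce-reduce conflict; the accept item [P' → P .] counts as a complete item here).

Augment with P' → P and build the canonical LR(0) collection (I0 = CLOSURE({[P' → . P]}), then GOTO on every symbol after a dot until no new states appear). It has 10 states:
  I0: { [D → . /], [D → . a /], [D → .], [P → . /], [P → . D], [P → . a D e], [P → .], [P' → . P] }  — shift, 2 reduces
  I1: { [D → / .], [P → / .] }  — 2 reduces
  I2: { [P → D .] }  — reduce
  I3: { [P' → P .] }  — accept
  I4: { [D → . /], [D → . a /], [D → .], [D → a . /], [P → a . D e] }  — shift, reduce
  I5: { [D → / .], [D → a / .] }  — 2 reduces
  I6: { [P → a D . e] }  — shift
  I7: { [D → a . /] }  — shift
  I8: { [D → a / .] }  — reduce
  I9: { [P → a D e .] }  — reduce

Conflict in state I0:
  Shift-reduce conflict between [D → .] and [D → . /]
So the grammar is NOT LR(0).

Answer: No. Shift-reduce conflict between [D → .] and [D → . /]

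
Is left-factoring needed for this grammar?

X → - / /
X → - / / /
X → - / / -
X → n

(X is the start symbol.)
Left-factoring is needed when two productions for the same non-terminal
share a common prefix on the right-hand side.

Productions for X:
  X → - / /
  X → - / / /
  X → - / / -
  X → n

Found common prefix '- / /' in productions for X

Answer: Yes, X has productions with common prefix '- / /'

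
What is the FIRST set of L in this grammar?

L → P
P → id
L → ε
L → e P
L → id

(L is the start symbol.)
To compute FIRST(L), examine every production with L on the left-hand side, reading each right-hand side left to right until a non-nullable symbol is reached.

FIRST sets of the other non-terminals involved (by the same procedure, iterated to a fixed point):
  FIRST(P) = { 'id' }

From L → P:
  - P is a non-terminal: add FIRST(P) \ {ε} = { 'id' }
    P is not nullable, so stop
From L → ε:
  - ε-production, so ε ∈ FIRST(L)
From L → e P:
  - e is a terminal: add 'e' and stop
From L → id:
  - id is a terminal: add 'id' and stop

Collecting: FIRST(L) = { 'e', 'id', ε }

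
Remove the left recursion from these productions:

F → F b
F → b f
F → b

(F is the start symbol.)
F → b f F'
F → b F'
F' → b F'
F' → ε

F is directly left-recursive. The standard transformation for
  A → A α₁ | ... | A α_m | β₁ | ... | β_n
is
  A  → β₁ A' | ... | β_n A'
  A' → α₁ A' | ... | α_m A' | ε

F → b f becomes F → b f F'
F → b becomes F → b F'
F → F b becomes F' → b F'
Add F' → ε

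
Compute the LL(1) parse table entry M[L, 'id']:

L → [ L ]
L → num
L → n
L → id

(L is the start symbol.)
To find M[L, 'id'], we find productions for L where 'id' is in the predict set (PREDICT(N → α) = (FIRST(α) \ {ε}) ∪ (FOLLOW(N) if α ⇒* ε)).

L → [ L ]: PREDICT = { '[' }
L → num: PREDICT = { 'num' }
L → n: PREDICT = { 'n' }
L → id: PREDICT = { 'id' }
  'id' is in predict set, so this production goes in M[L, 'id']

M[L, 'id'] = L → id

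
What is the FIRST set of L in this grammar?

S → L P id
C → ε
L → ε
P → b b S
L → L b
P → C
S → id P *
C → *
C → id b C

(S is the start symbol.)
To compute FIRST(L), examine every production with L on the left-hand side, reading each right-hand side left to right until a non-nullable symbol is reached.

From L → ε:
  - ε-production, so ε ∈ FIRST(L)
From L → L b:
  - L is the symbol being defined: contributes nothing new
    L is nullable, so continue to the next symbol
  - b is a terminal: add 'b' and stop

Collecting: FIRST(L) = { 'b', ε }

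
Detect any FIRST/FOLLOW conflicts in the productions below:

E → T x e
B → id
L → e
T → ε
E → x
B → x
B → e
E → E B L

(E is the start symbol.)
No FIRST/FOLLOW conflicts.

Nullable non-terminals: T.
T has a nullable alternative but only one production, so nothing to check.

B, E, L have no nullable alternative, so no FIRST/FOLLOW check is needed there.

No FIRST/FOLLOW conflicts found.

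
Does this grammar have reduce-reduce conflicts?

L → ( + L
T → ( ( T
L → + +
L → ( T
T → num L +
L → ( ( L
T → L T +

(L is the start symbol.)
A reduce-reduce conflict occurs when an LR(0) state has two complete items [A → α .] and [B → β .] — both call for a reduction, and with no lookahead the parser cannot choose between them.

Augment with L' → L and build the canonical LR(0) collection (I0 = CLOSURE({[L' → . L]}), then GOTO on every symbol after a dot until no new states appear). It has 20 states:
  I0: { [L → . ( ( L], [L → . ( + L], [L → . ( T], [L → . + +], [L' → . L] }  — shift
  I1: { [L → ( . ( L], [L → ( . + L], [L → ( . T], [L → . ( ( L], [L → . ( + L], [L → . ( T], [L → . + +], [T → . ( ( T], [T → . L T +], [T → . num L +] }  — shift
  I2: { [L → + . +] }  — shift
  I3: { [L' → L .] }  — accept
  I4: { [L → + + .] }  — reduce
  I5: { [L → ( ( . L], [L → ( . ( L], [L → ( . + L], [L → ( . T], [L → . ( ( L], [L → . ( + L], [L → . ( T], [L → . + +], [T → ( . ( T], [T → . ( ( T], [T → . L T +], [T → . num L +] }  — shift
  I6: { [L → ( + . L], [L → + . +], [L → . ( ( L], [L → . ( + L], [L → . ( T], [L → . + +] }  — shift
  I7: { [L → . ( ( L], [L → . ( + L], [L → . ( T], [L → . + +], [T → . ( ( T], [T → . L T +], [T → . num L +], [T → L . T +] }  — shift
  I8: { [L → ( T .] }  — reduce
  I9: { [L → . ( ( L], [L → . ( + L], [L → . ( T], [L → . + +], [T → num . L +] }  — shift
  I10: { [T → num L . +] }  — shift
  I11: { [T → num L + .] }  — reduce
  I12: { [L → ( . ( L], [L → ( . + L], [L → ( . T], [L → . ( ( L], [L → . ( + L], [L → . ( T], [L → . + +], [T → ( . ( T], [T → . ( ( T], [T → . L T +], [T → . num L +] }  — shift
  I13: { [T → L T . +] }  — shift
  I14: { [T → L T + .] }  — reduce
  I15: { [L → ( ( . L], [L → ( . ( L], [L → ( . + L], [L → ( . T], [L → . ( ( L], [L → . ( + L], [L → . ( T], [L → . + +], [T → ( ( . T], [T → ( . ( T], [T → . ( ( T], [T → . L T +], [T → . num L +] }  — shift
  I16: { [L → ( ( L .], [L → . ( ( L], [L → . ( + L], [L → . ( T], [L → . + +], [T → . ( ( T], [T → . L T +], [T → . num L +], [T → L . T +] }  — shift, reduce
  I17: { [L → ( T .], [T → ( ( T .] }  — 2 reduces
  I18: { [L → + + .], [L → + . +] }  — shift, reduce
  I19: { [L → ( + L .] }  — reduce

I17 contains complete items [L → ( T .], [T → ( ( T .] — reduce-reduce conflict.

Answer: Yes — I17: [L → ( T .] vs [T → ( ( T .]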